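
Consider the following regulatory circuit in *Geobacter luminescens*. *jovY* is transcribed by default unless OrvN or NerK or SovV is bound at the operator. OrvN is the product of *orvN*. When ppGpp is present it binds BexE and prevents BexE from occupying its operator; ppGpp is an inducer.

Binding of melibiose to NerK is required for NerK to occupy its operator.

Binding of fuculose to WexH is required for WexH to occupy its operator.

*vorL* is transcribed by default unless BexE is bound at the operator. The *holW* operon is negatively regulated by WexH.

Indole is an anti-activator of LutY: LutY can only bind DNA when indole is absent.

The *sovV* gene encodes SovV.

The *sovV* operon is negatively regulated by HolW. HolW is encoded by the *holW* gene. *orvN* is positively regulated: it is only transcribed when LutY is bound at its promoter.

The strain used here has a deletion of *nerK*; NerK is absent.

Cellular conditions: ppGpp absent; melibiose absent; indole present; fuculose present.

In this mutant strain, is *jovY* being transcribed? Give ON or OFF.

Indole is present, so LutY is inactive.
Required activator LutY is absent, so *orvN* is not transcribed.
So OrvN is not produced.
NerK is non-functional in this strain, so it has no effect.
Fuculose is present, so WexH is active.
With repressor WexH bound, *holW* is not transcribed.
So HolW is not produced.
With no repressor bound, *sovV* is transcribed.
So SovV is produced and active.
With repressor SovV bound, *jovY* is not transcribed.

OFF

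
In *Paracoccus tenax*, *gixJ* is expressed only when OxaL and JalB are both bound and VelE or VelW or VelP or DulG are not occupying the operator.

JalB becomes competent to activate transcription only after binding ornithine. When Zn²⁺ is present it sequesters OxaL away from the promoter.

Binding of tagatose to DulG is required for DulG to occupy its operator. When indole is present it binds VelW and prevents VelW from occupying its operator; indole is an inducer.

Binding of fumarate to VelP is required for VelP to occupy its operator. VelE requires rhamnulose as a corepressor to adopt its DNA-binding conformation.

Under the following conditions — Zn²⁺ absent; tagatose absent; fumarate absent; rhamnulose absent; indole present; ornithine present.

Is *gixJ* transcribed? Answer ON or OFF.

ON

Zn²⁺ is absent, so OxaL is active.
Ornithine is present, so JalB is active.
Rhamnulose is absent, so VelE is inactive.
Indole is present, so VelW is inactive.
Fumarate is absent, so VelP is inactive.
Tagatose is absent, so DulG is inactive.
No repressor is bound and OxaL and JalB are active, so *gixJ* is transcribed.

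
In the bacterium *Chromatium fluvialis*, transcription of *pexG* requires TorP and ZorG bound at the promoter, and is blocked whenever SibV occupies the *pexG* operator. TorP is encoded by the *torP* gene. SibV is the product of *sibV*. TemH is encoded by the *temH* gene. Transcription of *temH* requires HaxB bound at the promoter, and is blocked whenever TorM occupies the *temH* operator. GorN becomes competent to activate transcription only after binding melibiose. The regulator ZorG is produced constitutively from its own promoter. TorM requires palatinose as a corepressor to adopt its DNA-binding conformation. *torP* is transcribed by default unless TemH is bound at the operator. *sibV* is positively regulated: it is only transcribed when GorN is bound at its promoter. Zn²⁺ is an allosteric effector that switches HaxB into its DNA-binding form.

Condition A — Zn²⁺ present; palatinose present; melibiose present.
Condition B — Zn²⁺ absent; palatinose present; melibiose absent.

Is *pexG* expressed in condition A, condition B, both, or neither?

Condition A:
Zn²⁺ is present, so HaxB is active.
Palatinose is present, so TorM is active.
With repressor TorM bound, *temH* is not transcribed.
So TemH is not produced.
With no repressor bound, *torP* is transcribed.
So TorP is produced and active.
Melibiose is present, so GorN is active.
No repressor is bound and GorN is active, so *sibV* is transcribed.
So SibV is produced and active.
ZorG is produced constitutively and is active.
With repressor SibV bound, *pexG* is not transcribed.
→ *pexG* is OFF in A.
Condition B:
Zn²⁺ is absent, so HaxB is inactive.
Palatinose is present, so TorM is active.
With repressor TorM bound, *temH* is not transcribed.
So TemH is not produced.
With no repressor bound, *torP* is transcribed.
So TorP is produced and active.
Melibiose is absent, so GorN is inactive.
Required activator GorN is absent, so *sibV* is not transcribed.
So SibV is not produced.
ZorG is produced constitutively and is active.
No repressor is bound and TorP and ZorG are active, so *pexG* is transcribed.
→ *pexG* is ON in B.

B only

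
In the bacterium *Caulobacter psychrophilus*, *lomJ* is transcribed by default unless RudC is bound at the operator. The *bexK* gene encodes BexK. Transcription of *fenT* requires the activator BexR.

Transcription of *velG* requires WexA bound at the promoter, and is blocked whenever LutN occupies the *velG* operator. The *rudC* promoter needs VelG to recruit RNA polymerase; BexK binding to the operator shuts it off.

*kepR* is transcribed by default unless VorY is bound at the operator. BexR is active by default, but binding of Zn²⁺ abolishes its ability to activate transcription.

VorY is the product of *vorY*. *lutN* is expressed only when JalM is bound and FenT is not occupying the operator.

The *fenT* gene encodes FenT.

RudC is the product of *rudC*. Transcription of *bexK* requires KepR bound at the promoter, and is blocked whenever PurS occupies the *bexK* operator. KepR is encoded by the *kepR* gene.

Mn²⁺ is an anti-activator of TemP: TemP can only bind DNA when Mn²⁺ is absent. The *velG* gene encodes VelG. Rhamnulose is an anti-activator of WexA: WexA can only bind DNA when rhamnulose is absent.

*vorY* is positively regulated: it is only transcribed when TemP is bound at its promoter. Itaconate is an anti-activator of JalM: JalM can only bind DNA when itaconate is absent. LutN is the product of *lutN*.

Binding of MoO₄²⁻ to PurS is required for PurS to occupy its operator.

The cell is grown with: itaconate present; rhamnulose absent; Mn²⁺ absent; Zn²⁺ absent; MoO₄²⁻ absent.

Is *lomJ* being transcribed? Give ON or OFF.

Mn²⁺ is absent, so TemP is active.
No repressor is bound and TemP is active, so *vorY* is transcribed.
So VorY is produced and active.
With repressor VorY bound, *kepR* is not transcribed.
So KepR is not produced.
MoO₄²⁻ is absent, so PurS is inactive.
Required activator KepR is absent, so *bexK* is not transcribed.
So BexK is not produced.
Zn²⁺ is absent, so BexR is active.
No repressor is bound and BexR is active, so *fenT* is transcribed.
So FenT is produced and active.
Itaconate is present, so JalM is inactive.
With repressor FenT bound, *lutN* is not transcribed.
So LutN is not produced.
Rhamnulose is absent, so WexA is active.
No repressor is bound and WexA is active, so *velG* is transcribed.
So VelG is produced and active.
No repressor is bound and VelG is active, so *rudC* is transcribed.
So RudC is produced and active.
With repressor RudC bound, *lomJ* is not transcribed.

OFF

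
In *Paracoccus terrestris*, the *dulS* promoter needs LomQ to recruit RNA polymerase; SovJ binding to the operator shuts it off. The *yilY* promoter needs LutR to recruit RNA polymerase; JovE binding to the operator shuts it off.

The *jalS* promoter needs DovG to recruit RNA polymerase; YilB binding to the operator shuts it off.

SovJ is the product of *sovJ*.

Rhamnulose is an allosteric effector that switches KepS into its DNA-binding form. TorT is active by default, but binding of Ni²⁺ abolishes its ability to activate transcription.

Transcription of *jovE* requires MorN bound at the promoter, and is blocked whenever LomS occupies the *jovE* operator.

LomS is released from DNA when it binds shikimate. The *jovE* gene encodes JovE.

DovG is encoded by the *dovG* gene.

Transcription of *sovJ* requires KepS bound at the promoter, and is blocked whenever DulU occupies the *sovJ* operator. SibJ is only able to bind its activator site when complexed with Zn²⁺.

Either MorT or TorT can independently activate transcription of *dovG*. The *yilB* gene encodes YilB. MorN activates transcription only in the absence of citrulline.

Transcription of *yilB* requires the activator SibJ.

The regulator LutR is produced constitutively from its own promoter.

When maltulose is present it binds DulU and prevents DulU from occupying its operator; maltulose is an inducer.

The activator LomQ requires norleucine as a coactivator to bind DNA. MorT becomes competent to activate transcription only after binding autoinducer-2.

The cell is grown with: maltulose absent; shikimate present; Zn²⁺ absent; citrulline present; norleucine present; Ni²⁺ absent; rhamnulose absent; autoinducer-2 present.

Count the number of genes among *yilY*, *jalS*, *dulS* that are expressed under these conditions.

LutR is produced constitutively and is active.
Shikimate is present, so LomS is inactive.
Citrulline is present, so MorN is inactive.
Required activator MorN is absent, so *jovE* is not transcribed.
So JovE is not produced.
No repressor is bound and LutR is active, so *yilY* is transcribed.
→ *yilY* is ON.
Autoinducer-2 is present, so MorT is active.
Ni²⁺ is absent, so TorT is active.
Activator MorT is present, so *dovG* is transcribed.
So DovG is produced and active.
Zn²⁺ is absent, so SibJ is inactive.
Required activator SibJ is absent, so *yilB* is not transcribed.
So YilB is not produced.
No repressor is bound and DovG is active, so *jalS* is transcribed.
→ *jalS* is ON.
Norleucine is present, so LomQ is active.
Maltulose is absent, so DulU is active.
Rhamnulose is absent, so KepS is inactive.
With repressor DulU bound, *sovJ* is not transcribed.
So SovJ is not produced.
No repressor is bound and LomQ is active, so *dulS* is transcribed.
→ *dulS* is ON.
3 of the 3 genes are transcribed.

3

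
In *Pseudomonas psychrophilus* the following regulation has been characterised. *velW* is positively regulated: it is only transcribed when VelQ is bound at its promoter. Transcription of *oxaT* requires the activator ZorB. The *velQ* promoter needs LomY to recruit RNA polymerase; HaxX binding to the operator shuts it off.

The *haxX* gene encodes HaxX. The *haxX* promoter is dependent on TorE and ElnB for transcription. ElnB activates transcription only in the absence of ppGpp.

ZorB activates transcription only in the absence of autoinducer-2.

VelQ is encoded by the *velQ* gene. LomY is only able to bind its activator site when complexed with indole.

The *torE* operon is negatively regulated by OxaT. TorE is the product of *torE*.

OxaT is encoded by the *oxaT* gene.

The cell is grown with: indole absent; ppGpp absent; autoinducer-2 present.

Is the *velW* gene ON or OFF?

OFF

Autoinducer-2 is present, so ZorB is inactive.
Required activator ZorB is absent, so *oxaT* is not transcribed.
So OxaT is not produced.
With no repressor bound, *torE* is transcribed.
So TorE is produced and active.
ppGpp is absent, so ElnB is active.
No repressor is bound and TorE and ElnB are active, so *haxX* is transcribed.
So HaxX is produced and active.
Indole is absent, so LomY is inactive.
With repressor HaxX bound, *velQ* is not transcribed.
So VelQ is not produced.
Required activator VelQ is absent, so *velW* is not transcribed.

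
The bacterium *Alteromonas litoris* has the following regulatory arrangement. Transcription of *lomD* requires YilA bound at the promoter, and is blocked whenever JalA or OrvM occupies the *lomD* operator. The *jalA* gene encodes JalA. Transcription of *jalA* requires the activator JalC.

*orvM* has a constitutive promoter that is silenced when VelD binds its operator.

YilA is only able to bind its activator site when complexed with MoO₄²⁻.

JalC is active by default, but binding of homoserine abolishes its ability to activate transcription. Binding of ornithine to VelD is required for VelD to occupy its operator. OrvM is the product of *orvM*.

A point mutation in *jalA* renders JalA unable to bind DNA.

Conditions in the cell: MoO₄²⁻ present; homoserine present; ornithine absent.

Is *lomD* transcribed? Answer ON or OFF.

OFF

JalA is non-functional in this strain, so it has no effect.
MoO₄²⁻ is present, so YilA is active.
Ornithine is absent, so VelD is inactive.
With no repressor bound, *orvM* is transcribed.
So OrvM is produced and active.
With repressor OrvM bound, *lomD* is not transcribed.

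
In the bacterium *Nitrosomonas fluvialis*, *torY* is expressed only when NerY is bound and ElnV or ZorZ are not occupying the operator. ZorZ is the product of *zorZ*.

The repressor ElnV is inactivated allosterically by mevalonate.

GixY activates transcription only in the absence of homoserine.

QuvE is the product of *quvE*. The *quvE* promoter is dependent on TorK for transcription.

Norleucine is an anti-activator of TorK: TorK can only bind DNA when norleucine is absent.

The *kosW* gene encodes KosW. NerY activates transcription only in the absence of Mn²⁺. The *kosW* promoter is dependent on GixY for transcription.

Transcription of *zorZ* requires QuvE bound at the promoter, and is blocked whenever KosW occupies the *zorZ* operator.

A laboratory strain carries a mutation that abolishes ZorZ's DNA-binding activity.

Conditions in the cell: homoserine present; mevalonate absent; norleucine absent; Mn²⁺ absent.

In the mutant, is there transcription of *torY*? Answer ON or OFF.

OFF

Mevalonate is absent, so ElnV is active.
ZorZ is non-functional in this strain, so it has no effect.
Mn²⁺ is absent, so NerY is active.
With repressor ElnV bound, *torY* is not transcribed.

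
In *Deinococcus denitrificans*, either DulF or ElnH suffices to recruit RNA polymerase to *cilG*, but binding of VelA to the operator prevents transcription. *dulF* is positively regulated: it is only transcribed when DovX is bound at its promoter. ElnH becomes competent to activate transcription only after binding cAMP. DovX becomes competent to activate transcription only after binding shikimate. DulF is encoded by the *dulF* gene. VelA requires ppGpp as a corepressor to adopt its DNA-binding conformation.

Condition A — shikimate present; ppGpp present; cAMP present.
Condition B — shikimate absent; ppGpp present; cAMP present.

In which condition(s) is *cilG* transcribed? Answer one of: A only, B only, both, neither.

neither

Condition A:
Shikimate is present, so DovX is active.
No repressor is bound and DovX is active, so *dulF* is transcribed.
So DulF is produced and active.
ppGpp is present, so VelA is active.
cAMP is present, so ElnH is active.
With repressor VelA bound, *cilG* is not transcribed.
→ *cilG* is OFF in A.
Condition B:
Shikimate is absent, so DovX is inactive.
Required activator DovX is absent, so *dulF* is not transcribed.
So DulF is not produced.
ppGpp is present, so VelA is active.
cAMP is present, so ElnH is active.
With repressor VelA bound, *cilG* is not transcribed.
→ *cilG* is OFF in B.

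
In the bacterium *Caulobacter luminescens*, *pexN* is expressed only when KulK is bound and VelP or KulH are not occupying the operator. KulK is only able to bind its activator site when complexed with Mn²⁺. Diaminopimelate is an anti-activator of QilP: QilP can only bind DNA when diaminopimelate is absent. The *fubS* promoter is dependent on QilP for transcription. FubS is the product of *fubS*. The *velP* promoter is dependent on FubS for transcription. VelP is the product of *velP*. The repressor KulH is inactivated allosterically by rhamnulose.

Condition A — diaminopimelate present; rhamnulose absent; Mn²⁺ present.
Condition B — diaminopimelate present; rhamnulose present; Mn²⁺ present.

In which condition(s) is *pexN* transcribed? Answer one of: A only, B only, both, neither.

Condition A:
Diaminopimelate is present, so QilP is inactive.
Required activator QilP is absent, so *fubS* is not transcribed.
So FubS is not produced.
Required activator FubS is absent, so *velP* is not transcribed.
So VelP is not produced.
Rhamnulose is absent, so KulH is active.
Mn²⁺ is present, so KulK is active.
With repressor KulH bound, *pexN* is not transcribed.
→ *pexN* is OFF in A.
Condition B:
Diaminopimelate is present, so QilP is inactive.
Required activator QilP is absent, so *fubS* is not transcribed.
So FubS is not produced.
Required activator FubS is absent, so *velP* is not transcribed.
So VelP is not produced.
Rhamnulose is present, so KulH is inactive.
Mn²⁺ is present, so KulK is active.
No repressor is bound and KulK is active, so *pexN* is transcribed.
→ *pexN* is ON in B.

B only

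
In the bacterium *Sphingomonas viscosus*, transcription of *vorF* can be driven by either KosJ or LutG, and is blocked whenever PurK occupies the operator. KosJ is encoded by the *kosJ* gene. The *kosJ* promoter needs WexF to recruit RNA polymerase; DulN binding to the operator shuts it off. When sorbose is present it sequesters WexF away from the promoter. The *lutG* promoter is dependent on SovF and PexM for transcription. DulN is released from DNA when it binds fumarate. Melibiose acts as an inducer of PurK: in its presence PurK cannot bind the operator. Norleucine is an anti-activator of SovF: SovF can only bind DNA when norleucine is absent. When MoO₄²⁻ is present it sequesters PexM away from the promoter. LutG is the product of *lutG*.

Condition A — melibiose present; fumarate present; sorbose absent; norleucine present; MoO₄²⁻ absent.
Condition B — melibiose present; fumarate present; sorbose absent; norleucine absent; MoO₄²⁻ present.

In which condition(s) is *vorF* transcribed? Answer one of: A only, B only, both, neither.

both

Condition A:
Melibiose is present, so PurK is inactive.
Fumarate is present, so DulN is inactive.
Sorbose is absent, so WexF is active.
No repressor is bound and WexF is active, so *kosJ* is transcribed.
So KosJ is produced and active.
Norleucine is present, so SovF is inactive.
MoO₄²⁻ is absent, so PexM is active.
Required activator SovF is absent, so *lutG* is not transcribed.
So LutG is not produced.
Activator KosJ is present, so *vorF* is transcribed.
→ *vorF* is ON in A.
Condition B:
Melibiose is present, so PurK is inactive.
Fumarate is present, so DulN is inactive.
Sorbose is absent, so WexF is active.
No repressor is bound and WexF is active, so *kosJ* is transcribed.
So KosJ is produced and active.
Norleucine is absent, so SovF is active.
MoO₄²⁻ is present, so PexM is inactive.
Required activator PexM is absent, so *lutG* is not transcribed.
So LutG is not produced.
Activator KosJ is present, so *vorF* is transcribed.
→ *vorF* is ON in B.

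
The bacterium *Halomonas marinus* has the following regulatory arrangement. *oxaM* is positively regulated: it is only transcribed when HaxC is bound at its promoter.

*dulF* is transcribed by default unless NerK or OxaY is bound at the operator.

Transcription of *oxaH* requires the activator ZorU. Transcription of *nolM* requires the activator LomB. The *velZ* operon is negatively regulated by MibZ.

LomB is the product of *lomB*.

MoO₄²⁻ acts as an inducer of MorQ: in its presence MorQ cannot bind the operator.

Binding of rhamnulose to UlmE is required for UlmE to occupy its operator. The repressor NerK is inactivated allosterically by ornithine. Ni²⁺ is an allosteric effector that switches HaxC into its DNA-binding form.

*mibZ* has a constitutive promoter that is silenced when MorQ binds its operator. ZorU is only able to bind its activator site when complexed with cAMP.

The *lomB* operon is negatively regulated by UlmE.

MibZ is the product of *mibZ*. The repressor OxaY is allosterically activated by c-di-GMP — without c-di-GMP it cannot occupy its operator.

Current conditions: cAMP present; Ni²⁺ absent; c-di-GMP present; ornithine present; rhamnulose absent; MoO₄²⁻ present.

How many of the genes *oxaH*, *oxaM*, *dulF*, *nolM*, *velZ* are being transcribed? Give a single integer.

cAMP is present, so ZorU is active.
No repressor is bound and ZorU is active, so *oxaH* is transcribed.
→ *oxaH* is ON.
Ni²⁺ is absent, so HaxC is inactive.
Required activator HaxC is absent, so *oxaM* is not transcribed.
→ *oxaM* is OFF.
Ornithine is present, so NerK is inactive.
c-di-GMP is present, so OxaY is active.
With repressor OxaY bound, *dulF* is not transcribed.
→ *dulF* is OFF.
Rhamnulose is absent, so UlmE is inactive.
With no repressor bound, *lomB* is transcribed.
So LomB is produced and active.
No repressor is bound and LomB is active, so *nolM* is transcribed.
→ *nolM* is ON.
MoO₄²⁻ is present, so MorQ is inactive.
With no repressor bound, *mibZ* is transcribed.
So MibZ is produced and active.
With repressor MibZ bound, *velZ* is not transcribed.
→ *velZ* is OFF.
2 of the 5 genes are transcribed.

2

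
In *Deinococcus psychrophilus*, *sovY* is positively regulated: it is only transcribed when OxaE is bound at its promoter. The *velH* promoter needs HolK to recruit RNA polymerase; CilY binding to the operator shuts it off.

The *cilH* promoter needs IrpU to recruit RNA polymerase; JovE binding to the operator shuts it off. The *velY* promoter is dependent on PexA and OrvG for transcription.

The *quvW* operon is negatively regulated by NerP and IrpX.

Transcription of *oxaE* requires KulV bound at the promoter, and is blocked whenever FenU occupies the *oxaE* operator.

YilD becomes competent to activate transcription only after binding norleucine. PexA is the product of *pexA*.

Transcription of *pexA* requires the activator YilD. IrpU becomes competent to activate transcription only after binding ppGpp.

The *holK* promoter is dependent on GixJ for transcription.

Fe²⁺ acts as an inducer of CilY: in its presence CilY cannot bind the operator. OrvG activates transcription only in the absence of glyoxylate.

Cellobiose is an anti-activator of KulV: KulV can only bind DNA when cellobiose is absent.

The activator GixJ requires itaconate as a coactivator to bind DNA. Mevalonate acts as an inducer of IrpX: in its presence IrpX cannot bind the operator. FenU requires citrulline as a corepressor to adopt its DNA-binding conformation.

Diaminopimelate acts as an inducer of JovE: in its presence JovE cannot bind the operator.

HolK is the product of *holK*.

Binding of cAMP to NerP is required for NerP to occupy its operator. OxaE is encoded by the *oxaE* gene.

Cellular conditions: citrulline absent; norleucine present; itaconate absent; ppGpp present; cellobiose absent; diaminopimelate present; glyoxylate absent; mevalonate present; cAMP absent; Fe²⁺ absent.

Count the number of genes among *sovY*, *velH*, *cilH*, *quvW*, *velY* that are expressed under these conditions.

Cellobiose is absent, so KulV is active.
Citrulline is absent, so FenU is inactive.
No repressor is bound and KulV is active, so *oxaE* is transcribed.
So OxaE is produced and active.
No repressor is bound and OxaE is active, so *sovY* is transcribed.
→ *sovY* is ON.
Fe²⁺ is absent, so CilY is active.
Itaconate is absent, so GixJ is inactive.
Required activator GixJ is absent, so *holK* is not transcribed.
So HolK is not produced.
With repressor CilY bound, *velH* is not transcribed.
→ *velH* is OFF.
Diaminopimelate is present, so JovE is inactive.
ppGpp is present, so IrpU is active.
No repressor is bound and IrpU is active, so *cilH* is transcribed.
→ *cilH* is ON.
cAMP is absent, so NerP is inactive.
Mevalonate is present, so IrpX is inactive.
With no repressor bound, *quvW* is transcribed.
→ *quvW* is ON.
Norleucine is present, so YilD is active.
No repressor is bound and YilD is active, so *pexA* is transcribed.
So PexA is produced and active.
Glyoxylate is absent, so OrvG is active.
No repressor is bound and PexA and OrvG are active, so *velY* is transcribed.
→ *velY* is ON.
4 of the 5 genes are transcribed.

4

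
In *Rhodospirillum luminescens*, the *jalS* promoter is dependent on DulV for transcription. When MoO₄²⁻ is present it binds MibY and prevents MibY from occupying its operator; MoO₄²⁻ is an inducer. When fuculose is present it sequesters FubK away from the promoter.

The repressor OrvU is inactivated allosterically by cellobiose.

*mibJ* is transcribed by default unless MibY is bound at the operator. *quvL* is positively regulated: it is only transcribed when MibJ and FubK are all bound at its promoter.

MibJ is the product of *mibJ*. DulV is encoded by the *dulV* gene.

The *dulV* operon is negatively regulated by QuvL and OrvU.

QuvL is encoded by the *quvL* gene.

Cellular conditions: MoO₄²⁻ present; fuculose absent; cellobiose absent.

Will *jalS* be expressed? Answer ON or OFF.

OFF

MoO₄²⁻ is present, so MibY is inactive.
With no repressor bound, *mibJ* is transcribed.
So MibJ is produced and active.
Fuculose is absent, so FubK is active.
No repressor is bound and MibJ and FubK are active, so *quvL* is transcribed.
So QuvL is produced and active.
Cellobiose is absent, so OrvU is active.
With repressor QuvL bound, *dulV* is not transcribed.
So DulV is not produced.
Required activator DulV is absent, so *jalS* is not transcribed.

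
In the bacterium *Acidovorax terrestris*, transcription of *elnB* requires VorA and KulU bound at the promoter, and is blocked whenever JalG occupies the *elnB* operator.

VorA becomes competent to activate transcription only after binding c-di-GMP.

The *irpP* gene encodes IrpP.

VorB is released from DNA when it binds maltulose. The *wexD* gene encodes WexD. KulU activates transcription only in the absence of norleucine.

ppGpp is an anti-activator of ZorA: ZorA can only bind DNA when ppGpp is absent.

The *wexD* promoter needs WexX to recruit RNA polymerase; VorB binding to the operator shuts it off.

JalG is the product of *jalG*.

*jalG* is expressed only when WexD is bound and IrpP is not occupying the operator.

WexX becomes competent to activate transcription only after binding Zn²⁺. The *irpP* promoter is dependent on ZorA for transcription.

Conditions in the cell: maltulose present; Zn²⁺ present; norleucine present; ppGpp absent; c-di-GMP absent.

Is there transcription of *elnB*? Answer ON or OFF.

OFF

ppGpp is absent, so ZorA is active.
No repressor is bound and ZorA is active, so *irpP* is transcribed.
So IrpP is produced and active.
Maltulose is present, so VorB is inactive.
Zn²⁺ is present, so WexX is active.
No repressor is bound and WexX is active, so *wexD* is transcribed.
So WexD is produced and active.
With repressor IrpP bound, *jalG* is not transcribed.
So JalG is not produced.
c-di-GMP is absent, so VorA is inactive.
Norleucine is present, so KulU is inactive.
Required activator VorA is absent, so *elnB* is not transcribed.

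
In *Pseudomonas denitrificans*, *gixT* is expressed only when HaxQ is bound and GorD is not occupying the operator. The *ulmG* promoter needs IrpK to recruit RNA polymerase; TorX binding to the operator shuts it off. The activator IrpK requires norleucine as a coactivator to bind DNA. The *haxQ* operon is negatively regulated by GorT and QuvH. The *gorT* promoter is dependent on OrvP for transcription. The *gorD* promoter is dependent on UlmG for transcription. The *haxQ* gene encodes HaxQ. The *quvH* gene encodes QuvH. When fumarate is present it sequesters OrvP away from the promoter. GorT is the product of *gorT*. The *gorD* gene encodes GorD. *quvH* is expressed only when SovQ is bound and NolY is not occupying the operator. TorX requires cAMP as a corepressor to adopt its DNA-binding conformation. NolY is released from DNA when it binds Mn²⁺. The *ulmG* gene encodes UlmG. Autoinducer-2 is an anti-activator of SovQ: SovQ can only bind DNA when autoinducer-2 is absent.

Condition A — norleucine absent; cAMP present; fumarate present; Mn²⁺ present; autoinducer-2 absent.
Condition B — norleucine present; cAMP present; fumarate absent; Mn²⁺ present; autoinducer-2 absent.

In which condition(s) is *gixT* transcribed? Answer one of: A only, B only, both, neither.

Condition A:
Norleucine is absent, so IrpK is inactive.
cAMP is present, so TorX is active.
With repressor TorX bound, *ulmG* is not transcribed.
So UlmG is not produced.
Required activator UlmG is absent, so *gorD* is not transcribed.
So GorD is not produced.
Fumarate is present, so OrvP is inactive.
Required activator OrvP is absent, so *gorT* is not transcribed.
So GorT is not produced.
Mn²⁺ is present, so NolY is inactive.
Autoinducer-2 is absent, so SovQ is active.
No repressor is bound and SovQ is active, so *quvH* is transcribed.
So QuvH is produced and active.
With repressor QuvH bound, *haxQ* is not transcribed.
So HaxQ is not produced.
Required activator HaxQ is absent, so *gixT* is not transcribed.
→ *gixT* is OFF in A.
Condition B:
Norleucine is present, so IrpK is active.
cAMP is present, so TorX is active.
With repressor TorX bound, *ulmG* is not transcribed.
So UlmG is not produced.
Required activator UlmG is absent, so *gorD* is not transcribed.
So GorD is not produced.
Fumarate is absent, so OrvP is active.
No repressor is bound and OrvP is active, so *gorT* is transcribed.
So GorT is produced and active.
Mn²⁺ is present, so NolY is inactive.
Autoinducer-2 is absent, so SovQ is active.
No repressor is bound and SovQ is active, so *quvH* is transcribed.
So QuvH is produced and active.
With repressor GorT bound, *haxQ* is not transcribed.
So HaxQ is not produced.
Required activator HaxQ is absent, so *gixT* is not transcribed.
→ *gixT* is OFF in B.

neither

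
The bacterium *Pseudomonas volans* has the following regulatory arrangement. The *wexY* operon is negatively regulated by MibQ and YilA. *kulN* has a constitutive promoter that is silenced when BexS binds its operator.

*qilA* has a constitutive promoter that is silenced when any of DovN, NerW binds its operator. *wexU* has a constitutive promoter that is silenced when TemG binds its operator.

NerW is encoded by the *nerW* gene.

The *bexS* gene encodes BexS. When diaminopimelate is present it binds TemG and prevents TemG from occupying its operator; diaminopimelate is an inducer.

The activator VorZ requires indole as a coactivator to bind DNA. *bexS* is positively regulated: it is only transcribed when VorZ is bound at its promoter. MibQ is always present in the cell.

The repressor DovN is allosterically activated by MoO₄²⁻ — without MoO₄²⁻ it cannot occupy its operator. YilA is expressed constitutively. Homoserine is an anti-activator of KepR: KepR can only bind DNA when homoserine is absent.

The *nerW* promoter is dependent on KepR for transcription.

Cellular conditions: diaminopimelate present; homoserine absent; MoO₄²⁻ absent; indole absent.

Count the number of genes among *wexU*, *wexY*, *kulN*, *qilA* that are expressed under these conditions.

2

Diaminopimelate is present, so TemG is inactive.
With no repressor bound, *wexU* is transcribed.
→ *wexU* is ON.
MibQ is produced constitutively and is active.
YilA is produced constitutively and is active.
With repressor MibQ bound, *wexY* is not transcribed.
→ *wexY* is OFF.
Indole is absent, so VorZ is inactive.
Required activator VorZ is absent, so *bexS* is not transcribed.
So BexS is not produced.
With no repressor bound, *kulN* is transcribed.
→ *kulN* is ON.
MoO₄²⁻ is absent, so DovN is inactive.
Homoserine is absent, so KepR is active.
No repressor is bound and KepR is active, so *nerW* is transcribed.
So NerW is produced and active.
With repressor NerW bound, *qilA* is not transcribed.
→ *qilA* is OFF.
2 of the 4 genes are transcribed.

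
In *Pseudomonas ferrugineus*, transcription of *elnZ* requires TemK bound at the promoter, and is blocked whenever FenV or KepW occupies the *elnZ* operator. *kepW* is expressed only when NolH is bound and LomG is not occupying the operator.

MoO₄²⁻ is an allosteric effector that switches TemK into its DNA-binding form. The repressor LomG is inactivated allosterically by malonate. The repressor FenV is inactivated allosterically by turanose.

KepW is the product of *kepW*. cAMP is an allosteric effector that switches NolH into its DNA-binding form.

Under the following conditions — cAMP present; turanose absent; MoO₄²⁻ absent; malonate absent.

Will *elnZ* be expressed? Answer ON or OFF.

OFF

Turanose is absent, so FenV is active.
MoO₄²⁻ is absent, so TemK is inactive.
cAMP is present, so NolH is active.
Malonate is absent, so LomG is active.
With repressor LomG bound, *kepW* is not transcribed.
So KepW is not produced.
With repressor FenV bound, *elnZ* is not transcribed.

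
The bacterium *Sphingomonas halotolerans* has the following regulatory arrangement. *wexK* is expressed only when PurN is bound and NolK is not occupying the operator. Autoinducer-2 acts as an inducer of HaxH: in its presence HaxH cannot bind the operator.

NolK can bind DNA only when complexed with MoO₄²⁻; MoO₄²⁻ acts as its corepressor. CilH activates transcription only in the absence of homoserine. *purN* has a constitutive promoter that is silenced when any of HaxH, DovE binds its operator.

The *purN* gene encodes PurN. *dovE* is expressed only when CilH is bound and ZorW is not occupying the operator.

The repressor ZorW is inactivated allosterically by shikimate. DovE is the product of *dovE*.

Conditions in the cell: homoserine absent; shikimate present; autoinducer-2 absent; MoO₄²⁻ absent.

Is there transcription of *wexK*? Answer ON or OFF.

OFF

MoO₄²⁻ is absent, so NolK is inactive.
Autoinducer-2 is absent, so HaxH is active.
Homoserine is absent, so CilH is active.
Shikimate is present, so ZorW is inactive.
No repressor is bound and CilH is active, so *dovE* is transcribed.
So DovE is produced and active.
With repressor HaxH bound, *purN* is not transcribed.
So PurN is not produced.
Required activator PurN is absent, so *wexK* is not transcribed.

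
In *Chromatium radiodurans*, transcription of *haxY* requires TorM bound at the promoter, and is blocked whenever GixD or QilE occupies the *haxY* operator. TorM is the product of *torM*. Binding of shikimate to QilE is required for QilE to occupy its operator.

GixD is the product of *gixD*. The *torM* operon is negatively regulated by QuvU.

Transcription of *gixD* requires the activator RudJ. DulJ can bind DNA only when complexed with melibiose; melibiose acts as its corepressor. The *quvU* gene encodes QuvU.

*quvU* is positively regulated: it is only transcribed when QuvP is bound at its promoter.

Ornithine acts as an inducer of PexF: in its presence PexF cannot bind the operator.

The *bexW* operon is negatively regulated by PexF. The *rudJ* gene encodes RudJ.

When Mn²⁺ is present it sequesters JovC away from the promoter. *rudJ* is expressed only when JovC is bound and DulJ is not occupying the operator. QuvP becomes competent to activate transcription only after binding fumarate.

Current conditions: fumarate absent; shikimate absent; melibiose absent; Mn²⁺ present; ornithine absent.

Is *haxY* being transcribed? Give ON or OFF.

ON

Fumarate is absent, so QuvP is inactive.
Required activator QuvP is absent, so *quvU* is not transcribed.
So QuvU is not produced.
With no repressor bound, *torM* is transcribed.
So TorM is produced and active.
Melibiose is absent, so DulJ is inactive.
Mn²⁺ is present, so JovC is inactive.
Required activator JovC is absent, so *rudJ* is not transcribed.
So RudJ is not produced.
Required activator RudJ is absent, so *gixD* is not transcribed.
So GixD is not produced.
Shikimate is absent, so QilE is inactive.
No repressor is bound and TorM is active, so *haxY* is transcribed.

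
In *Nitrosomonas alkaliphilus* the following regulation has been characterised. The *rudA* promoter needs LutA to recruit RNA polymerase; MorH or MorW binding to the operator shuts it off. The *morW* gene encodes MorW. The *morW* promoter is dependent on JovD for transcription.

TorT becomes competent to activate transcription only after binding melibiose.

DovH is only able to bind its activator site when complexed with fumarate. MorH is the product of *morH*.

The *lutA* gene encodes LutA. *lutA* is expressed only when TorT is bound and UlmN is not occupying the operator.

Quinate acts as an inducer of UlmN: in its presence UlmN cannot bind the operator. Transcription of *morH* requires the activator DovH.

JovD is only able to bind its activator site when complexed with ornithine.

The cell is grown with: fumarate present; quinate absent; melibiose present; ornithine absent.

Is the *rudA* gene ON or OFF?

Fumarate is present, so DovH is active.
No repressor is bound and DovH is active, so *morH* is transcribed.
So MorH is produced and active.
Quinate is absent, so UlmN is active.
Melibiose is present, so TorT is active.
With repressor UlmN bound, *lutA* is not transcribed.
So LutA is not produced.
Ornithine is absent, so JovD is inactive.
Required activator JovD is absent, so *morW* is not transcribed.
So MorW is not produced.
With repressor MorH bound, *rudA* is not transcribed.

OFF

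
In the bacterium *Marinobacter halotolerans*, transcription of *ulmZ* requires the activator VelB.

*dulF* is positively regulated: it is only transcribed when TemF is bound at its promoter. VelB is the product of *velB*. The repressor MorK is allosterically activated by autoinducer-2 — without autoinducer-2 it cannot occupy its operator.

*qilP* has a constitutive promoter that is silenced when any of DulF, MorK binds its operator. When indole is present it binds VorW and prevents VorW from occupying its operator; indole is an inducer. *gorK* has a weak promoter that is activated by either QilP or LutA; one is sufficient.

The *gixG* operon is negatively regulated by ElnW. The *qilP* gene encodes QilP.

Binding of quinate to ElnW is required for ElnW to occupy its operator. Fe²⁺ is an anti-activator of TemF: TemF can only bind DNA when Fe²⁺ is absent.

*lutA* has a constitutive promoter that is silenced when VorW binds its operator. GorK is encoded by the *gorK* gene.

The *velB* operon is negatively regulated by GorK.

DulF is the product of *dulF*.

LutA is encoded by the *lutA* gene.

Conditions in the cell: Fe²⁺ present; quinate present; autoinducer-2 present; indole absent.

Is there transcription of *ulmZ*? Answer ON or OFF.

ON

Fe²⁺ is present, so TemF is inactive.
Required activator TemF is absent, so *dulF* is not transcribed.
So DulF is not produced.
Autoinducer-2 is present, so MorK is active.
With repressor MorK bound, *qilP* is not transcribed.
So QilP is not produced.
Indole is absent, so VorW is active.
With repressor VorW bound, *lutA* is not transcribed.
So LutA is not produced.
No activator is available at the *gorK* promoter, so *gorK* is not transcribed.
So GorK is not produced.
With no repressor bound, *velB* is transcribed.
So VelB is produced and active.
No repressor is bound and VelB is active, so *ulmZ* is transcribed.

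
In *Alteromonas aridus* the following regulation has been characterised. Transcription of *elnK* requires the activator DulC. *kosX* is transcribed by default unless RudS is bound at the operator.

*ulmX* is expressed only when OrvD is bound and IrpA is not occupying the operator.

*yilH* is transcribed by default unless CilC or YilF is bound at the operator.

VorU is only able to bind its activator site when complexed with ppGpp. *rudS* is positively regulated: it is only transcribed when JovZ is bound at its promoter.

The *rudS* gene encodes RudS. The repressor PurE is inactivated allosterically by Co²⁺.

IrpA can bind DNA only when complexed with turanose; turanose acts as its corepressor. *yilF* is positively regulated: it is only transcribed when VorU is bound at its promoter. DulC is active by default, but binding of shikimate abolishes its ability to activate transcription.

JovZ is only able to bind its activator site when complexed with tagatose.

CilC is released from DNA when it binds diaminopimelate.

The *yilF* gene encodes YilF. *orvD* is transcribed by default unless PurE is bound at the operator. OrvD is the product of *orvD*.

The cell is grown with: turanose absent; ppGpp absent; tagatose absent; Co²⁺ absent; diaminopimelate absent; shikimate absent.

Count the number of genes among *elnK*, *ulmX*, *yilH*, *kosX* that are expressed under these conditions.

Shikimate is absent, so DulC is active.
No repressor is bound and DulC is active, so *elnK* is transcribed.
→ *elnK* is ON.
Turanose is absent, so IrpA is inactive.
Co²⁺ is absent, so PurE is active.
With repressor PurE bound, *orvD* is not transcribed.
So OrvD is not produced.
Required activator OrvD is absent, so *ulmX* is not transcribed.
→ *ulmX* is OFF.
Diaminopimelate is absent, so CilC is active.
ppGpp is absent, so VorU is inactive.
Required activator VorU is absent, so *yilF* is not transcribed.
So YilF is not produced.
With repressor CilC bound, *yilH* is not transcribed.
→ *yilH* is OFF.
Tagatose is absent, so JovZ is inactive.
Required activator JovZ is absent, so *rudS* is not transcribed.
So RudS is not produced.
With no repressor bound, *kosX* is transcribed.
→ *kosX* is ON.
2 of the 4 genes are transcribed.

2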